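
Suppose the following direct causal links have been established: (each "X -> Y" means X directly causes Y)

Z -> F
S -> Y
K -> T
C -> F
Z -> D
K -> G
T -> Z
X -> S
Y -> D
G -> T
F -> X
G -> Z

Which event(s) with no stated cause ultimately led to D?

Tracing upstream from D: D ← Z ← G ← K.
A separate upstream branch: D ← Y ← S ← X ← F ← C.
Each of those chain origins has no stated cause.

C, K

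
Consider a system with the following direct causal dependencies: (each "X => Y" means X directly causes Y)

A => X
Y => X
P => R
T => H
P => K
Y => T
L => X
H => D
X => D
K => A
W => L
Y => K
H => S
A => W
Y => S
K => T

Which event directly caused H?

Upstream contributors include P, Y, K, but only T feeds directly into H.

T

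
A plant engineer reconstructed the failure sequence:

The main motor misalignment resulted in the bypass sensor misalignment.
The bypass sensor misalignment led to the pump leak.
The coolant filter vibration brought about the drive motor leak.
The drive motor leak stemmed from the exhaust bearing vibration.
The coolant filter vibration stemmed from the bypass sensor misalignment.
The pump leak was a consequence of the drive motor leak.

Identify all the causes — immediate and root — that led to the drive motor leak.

Immediate causes of the drive motor leak: the coolant filter vibration, the exhaust bearing vibration.
Further upstream: the main motor misalignment, the bypass sensor misalignment.

the bypass sensor misalignment, the coolant filter vibration, the exhaust bearing vibration, the main motor misalignment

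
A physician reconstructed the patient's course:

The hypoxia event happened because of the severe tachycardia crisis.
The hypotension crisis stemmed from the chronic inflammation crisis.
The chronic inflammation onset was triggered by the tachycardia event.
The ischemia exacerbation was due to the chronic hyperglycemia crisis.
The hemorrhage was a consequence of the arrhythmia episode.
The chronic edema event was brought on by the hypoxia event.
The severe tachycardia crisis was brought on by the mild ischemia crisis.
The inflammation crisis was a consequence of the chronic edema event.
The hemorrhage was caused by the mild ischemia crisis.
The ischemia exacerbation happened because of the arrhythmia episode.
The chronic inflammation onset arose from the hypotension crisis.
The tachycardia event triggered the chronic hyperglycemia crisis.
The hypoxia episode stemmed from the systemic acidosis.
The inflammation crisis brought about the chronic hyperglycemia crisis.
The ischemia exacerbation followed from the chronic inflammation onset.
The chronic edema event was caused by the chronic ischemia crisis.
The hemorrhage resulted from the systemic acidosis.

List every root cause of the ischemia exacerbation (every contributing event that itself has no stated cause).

the arrhythmia episode, the chronic inflammation crisis, the chronic ischemia crisis, the mild ischemia crisis, the tachycardia event

Tracing upstream from the ischemia exacerbation: the ischemia exacerbation ← the chronic hyperglycemia crisis ← the inflammation crisis ← the chronic edema event ← the hypoxia event ← the severe tachycardia crisis ← the mild ischemia crisis.
A separate upstream branch: the ischemia exacerbation ← the chronic hyperglycemia crisis ← the tachycardia event.
A separate upstream branch: the ischemia exacerbation ← the arrhythmia episode.
A separate upstream branch: the ischemia exacerbation ← the chronic inflammation onset ← the hypotension crisis ← the chronic inflammation crisis.
A separate upstream branch: the ischemia exacerbation ← the chronic hyperglycemia crisis ← the inflammation crisis ← the chronic edema event ← the chronic ischemia crisis.
Each of those chain origins has no stated cause.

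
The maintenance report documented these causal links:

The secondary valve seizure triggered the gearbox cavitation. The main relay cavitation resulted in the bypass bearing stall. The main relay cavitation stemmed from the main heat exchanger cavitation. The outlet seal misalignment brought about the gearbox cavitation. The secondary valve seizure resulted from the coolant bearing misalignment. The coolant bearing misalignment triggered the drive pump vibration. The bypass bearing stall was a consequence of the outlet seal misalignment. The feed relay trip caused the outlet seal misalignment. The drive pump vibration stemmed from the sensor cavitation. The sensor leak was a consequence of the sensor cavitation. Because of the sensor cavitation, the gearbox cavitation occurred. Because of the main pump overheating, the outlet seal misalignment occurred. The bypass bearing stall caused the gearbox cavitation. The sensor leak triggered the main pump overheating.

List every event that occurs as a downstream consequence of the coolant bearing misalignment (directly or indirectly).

the drive pump vibration, the gearbox cavitation, the secondary valve seizure

Direct effects: the secondary valve seizure, the drive pump vibration.
2 steps out: the gearbox cavitation.
Not reachable from it: the sensor cavitation, the sensor leak, the feed relay trip, the main heat exchanger cavitation, the main pump overheating, the main relay cavitation, the outlet seal misalignment, the bypass bearing stall.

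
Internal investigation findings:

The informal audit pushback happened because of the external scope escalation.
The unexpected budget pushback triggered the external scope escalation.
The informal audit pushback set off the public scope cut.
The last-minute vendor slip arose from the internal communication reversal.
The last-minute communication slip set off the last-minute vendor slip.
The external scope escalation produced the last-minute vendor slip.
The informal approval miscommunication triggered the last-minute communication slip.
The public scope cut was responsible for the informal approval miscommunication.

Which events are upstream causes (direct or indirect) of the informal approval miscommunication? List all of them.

the external scope escalation, the informal audit pushback, the public scope cut, the unexpected budget pushback

Immediate cause of the informal approval miscommunication: the public scope cut.
Further upstream: the unexpected budget pushback, the external scope escalation, the informal audit pushback.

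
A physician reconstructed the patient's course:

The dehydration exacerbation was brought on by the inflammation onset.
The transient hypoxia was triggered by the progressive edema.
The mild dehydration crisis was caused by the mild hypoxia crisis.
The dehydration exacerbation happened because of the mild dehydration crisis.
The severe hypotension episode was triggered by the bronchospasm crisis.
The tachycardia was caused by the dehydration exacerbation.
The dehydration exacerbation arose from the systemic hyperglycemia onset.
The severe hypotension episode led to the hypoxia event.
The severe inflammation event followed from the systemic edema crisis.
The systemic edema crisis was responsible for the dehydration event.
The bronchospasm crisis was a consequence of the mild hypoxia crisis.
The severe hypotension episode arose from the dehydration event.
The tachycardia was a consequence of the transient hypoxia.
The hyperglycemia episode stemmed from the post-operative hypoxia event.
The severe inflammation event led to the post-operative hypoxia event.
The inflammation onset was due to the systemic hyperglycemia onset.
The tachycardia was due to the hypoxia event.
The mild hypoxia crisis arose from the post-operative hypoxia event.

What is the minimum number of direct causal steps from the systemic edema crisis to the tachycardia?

4

Shortest chain: the systemic edema crisis → the dehydration event → the severe hypotension episode → the hypoxia event → the tachycardia.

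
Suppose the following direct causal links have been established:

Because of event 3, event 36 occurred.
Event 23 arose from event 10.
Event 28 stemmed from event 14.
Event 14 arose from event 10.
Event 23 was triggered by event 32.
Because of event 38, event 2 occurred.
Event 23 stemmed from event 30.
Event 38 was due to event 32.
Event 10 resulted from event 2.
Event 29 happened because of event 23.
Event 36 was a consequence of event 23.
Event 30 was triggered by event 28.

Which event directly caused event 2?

event 38

Upstream contributors include event 32, but only event 38 feeds directly into event 2.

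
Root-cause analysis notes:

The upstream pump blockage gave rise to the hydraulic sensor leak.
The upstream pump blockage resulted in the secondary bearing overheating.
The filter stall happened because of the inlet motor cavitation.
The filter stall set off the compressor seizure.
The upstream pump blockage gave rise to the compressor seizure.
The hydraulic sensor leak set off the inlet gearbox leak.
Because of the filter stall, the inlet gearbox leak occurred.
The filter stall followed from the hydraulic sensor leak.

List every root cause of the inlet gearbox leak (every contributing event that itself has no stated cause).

the inlet motor cavitation, the upstream pump blockage

Tracing upstream from the inlet gearbox leak: the inlet gearbox leak ← the hydraulic sensor leak ← the upstream pump blockage.
A separate upstream branch: the inlet gearbox leak ← the filter stall ← the inlet motor cavitation.
Each of those chain origins has no stated cause.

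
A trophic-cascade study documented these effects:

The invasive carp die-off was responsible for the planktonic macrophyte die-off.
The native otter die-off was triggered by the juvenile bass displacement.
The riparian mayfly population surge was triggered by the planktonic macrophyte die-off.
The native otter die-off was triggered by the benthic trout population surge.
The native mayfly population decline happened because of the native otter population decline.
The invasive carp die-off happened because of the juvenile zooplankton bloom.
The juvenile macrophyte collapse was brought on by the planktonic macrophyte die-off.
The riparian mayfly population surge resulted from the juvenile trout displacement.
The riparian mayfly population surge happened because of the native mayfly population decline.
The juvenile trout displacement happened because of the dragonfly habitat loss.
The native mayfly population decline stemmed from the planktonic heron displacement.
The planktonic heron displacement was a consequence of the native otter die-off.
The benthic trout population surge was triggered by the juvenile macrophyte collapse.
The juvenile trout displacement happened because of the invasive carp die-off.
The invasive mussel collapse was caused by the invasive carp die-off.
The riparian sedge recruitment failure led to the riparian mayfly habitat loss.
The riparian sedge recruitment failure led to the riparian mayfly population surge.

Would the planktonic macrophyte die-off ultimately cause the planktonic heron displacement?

Yes

There is a causal chain: the planktonic macrophyte die-off → the juvenile macrophyte collapse → the benthic trout population surge → the native otter die-off → the planktonic heron displacement.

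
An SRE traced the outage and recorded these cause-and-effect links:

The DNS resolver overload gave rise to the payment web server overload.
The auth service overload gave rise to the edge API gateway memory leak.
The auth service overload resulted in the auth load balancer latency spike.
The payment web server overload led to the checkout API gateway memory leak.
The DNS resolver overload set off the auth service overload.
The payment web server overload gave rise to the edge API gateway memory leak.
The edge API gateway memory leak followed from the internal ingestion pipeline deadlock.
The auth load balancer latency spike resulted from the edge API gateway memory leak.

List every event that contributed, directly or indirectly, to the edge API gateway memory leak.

the DNS resolver overload, the auth service overload, the internal ingestion pipeline deadlock, the payment web server overload

Immediate causes of the edge API gateway memory leak: the payment web server overload, the auth service overload, the internal ingestion pipeline deadlock.
Further upstream: the DNS resolver overload.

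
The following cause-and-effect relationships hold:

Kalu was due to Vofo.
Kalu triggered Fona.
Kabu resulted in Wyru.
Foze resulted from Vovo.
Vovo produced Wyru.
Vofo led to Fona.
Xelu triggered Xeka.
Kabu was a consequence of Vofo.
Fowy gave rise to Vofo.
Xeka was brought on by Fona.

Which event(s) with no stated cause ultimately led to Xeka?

Fowy, Xelu

Tracing upstream from Xeka: Xeka ← Xelu.
A separate upstream branch: Xeka ← Fona ← Vofo ← Fowy.
Each of those chain origins has no stated cause.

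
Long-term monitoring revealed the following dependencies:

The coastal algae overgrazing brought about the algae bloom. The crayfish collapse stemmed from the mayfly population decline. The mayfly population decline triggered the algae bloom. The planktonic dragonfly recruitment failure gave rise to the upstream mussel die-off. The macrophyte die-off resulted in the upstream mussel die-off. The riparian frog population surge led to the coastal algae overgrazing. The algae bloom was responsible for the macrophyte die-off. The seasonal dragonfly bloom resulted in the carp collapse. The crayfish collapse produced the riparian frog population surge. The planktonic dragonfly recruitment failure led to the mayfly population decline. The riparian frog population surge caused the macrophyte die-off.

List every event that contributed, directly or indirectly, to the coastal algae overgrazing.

the crayfish collapse, the mayfly population decline, the planktonic dragonfly recruitment failure, the riparian frog population surge

Immediate cause of the coastal algae overgrazing: the riparian frog population surge.
Further upstream: the planktonic dragonfly recruitment failure, the mayfly population decline, the crayfish collapse.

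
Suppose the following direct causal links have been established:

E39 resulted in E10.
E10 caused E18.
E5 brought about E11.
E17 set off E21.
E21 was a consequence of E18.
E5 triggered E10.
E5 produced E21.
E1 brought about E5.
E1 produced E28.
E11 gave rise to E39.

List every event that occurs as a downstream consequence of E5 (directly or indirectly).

Direct effects: E11, E10, E21.
2 steps out: E39, E18.
Not reachable from it: E1, E17, E28.

E10, E11, E18, E21, E39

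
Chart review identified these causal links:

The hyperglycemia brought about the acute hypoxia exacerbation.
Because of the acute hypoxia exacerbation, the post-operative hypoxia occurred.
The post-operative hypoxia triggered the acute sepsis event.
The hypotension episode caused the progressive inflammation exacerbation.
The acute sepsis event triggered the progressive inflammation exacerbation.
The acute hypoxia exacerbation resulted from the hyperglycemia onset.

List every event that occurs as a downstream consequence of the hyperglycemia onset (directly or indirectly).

the acute hypoxia exacerbation, the acute sepsis event, the post-operative hypoxia, the progressive inflammation exacerbation

Direct effects: the acute hypoxia exacerbation.
2 steps out: the post-operative hypoxia.
3 steps out: the acute sepsis event.
4 steps out: the progressive inflammation exacerbation.
Not reachable from it: the hyperglycemia, the hypotension episode.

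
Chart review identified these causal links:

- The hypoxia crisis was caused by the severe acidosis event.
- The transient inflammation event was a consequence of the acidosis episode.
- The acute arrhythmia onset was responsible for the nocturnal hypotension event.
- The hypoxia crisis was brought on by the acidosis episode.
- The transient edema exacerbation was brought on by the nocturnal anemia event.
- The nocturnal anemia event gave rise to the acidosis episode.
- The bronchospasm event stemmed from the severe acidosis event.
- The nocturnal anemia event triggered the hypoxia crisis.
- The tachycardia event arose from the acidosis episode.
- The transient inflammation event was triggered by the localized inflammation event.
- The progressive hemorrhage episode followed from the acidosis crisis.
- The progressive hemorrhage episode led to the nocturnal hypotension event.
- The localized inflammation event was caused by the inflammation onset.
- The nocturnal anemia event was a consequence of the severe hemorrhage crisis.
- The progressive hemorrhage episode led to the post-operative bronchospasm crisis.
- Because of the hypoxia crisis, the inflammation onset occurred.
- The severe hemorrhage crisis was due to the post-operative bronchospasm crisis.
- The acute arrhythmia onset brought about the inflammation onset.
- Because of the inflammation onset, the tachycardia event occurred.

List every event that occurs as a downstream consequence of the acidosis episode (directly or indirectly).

Direct effects: the hypoxia crisis, the tachycardia event, the transient inflammation event.
2 steps out: the inflammation onset.
3 steps out: the localized inflammation event.
Not reachable from it: the acidosis crisis, the progressive hemorrhage episode, the severe acidosis event, the bronchospasm event, the post-operative bronchospasm crisis, the severe hemorrhage crisis, the acute arrhythmia onset, the nocturnal anemia event, the nocturnal hypotension event, the transient edema exacerbation.

the hypoxia crisis, the inflammation onset, the localized inflammation event, the tachycardia event, the transient inflammation event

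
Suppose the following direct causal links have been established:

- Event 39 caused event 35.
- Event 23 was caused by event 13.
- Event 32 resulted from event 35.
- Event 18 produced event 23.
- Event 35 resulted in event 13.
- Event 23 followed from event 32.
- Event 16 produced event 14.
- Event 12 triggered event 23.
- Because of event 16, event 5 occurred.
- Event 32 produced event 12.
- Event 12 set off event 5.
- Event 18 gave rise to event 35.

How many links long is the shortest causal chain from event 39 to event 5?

4

Shortest chain: event 39 → event 35 → event 32 → event 12 → event 5.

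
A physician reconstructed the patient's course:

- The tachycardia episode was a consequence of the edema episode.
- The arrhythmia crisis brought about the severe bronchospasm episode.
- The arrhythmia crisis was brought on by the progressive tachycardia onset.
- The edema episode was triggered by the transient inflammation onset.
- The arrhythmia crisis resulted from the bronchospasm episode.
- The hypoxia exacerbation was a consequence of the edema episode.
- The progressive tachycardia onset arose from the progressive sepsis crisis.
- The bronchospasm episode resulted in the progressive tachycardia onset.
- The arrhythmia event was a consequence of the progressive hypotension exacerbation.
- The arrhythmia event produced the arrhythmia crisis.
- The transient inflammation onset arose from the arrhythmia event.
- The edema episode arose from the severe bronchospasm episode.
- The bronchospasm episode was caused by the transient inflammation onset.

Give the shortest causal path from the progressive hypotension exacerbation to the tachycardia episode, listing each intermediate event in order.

the progressive hypotension exacerbation → the arrhythmia event → the transient inflammation onset → the edema episode → the tachycardia episode

the progressive hypotension exacerbation → the arrhythmia event
the arrhythmia event → the transient inflammation onset
the transient inflammation onset → the edema episode
the edema episode → the tachycardia episode
Length: 4 steps.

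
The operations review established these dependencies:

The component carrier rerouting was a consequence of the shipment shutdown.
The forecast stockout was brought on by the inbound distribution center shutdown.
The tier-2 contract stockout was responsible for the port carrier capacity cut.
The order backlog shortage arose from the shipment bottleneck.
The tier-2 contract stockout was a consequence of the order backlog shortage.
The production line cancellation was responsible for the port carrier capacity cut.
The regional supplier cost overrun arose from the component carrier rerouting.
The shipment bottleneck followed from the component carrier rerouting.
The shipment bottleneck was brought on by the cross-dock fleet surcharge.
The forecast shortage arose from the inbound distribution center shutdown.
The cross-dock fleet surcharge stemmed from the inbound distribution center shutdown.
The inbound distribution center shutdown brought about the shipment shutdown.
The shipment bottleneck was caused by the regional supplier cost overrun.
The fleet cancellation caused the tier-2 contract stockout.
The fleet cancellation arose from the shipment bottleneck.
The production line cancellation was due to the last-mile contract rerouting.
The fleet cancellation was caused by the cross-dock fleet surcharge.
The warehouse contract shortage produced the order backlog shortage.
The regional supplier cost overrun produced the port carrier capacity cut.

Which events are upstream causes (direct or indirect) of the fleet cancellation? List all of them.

Immediate causes of the fleet cancellation: the cross-dock fleet surcharge, the shipment bottleneck.
Further upstream: the inbound distribution center shutdown, the shipment shutdown, the component carrier rerouting, the regional supplier cost overrun.

the component carrier rerouting, the cross-dock fleet surcharge, the inbound distribution center shutdown, the regional supplier cost overrun, the shipment bottleneck, the shipment shutdown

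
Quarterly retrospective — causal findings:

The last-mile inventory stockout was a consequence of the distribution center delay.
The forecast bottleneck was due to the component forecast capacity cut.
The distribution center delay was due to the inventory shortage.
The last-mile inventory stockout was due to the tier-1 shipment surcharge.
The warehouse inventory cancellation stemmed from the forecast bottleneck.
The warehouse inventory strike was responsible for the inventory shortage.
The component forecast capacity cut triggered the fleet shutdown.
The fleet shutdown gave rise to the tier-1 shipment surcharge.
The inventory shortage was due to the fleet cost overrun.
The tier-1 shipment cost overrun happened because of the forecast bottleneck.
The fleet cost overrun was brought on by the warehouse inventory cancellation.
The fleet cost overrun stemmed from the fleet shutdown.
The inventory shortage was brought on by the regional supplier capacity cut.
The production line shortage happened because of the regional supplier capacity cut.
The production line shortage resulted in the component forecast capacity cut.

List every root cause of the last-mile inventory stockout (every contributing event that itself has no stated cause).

the regional supplier capacity cut, the warehouse inventory strike

Tracing upstream from the last-mile inventory stockout: the last-mile inventory stockout ← the distribution center delay ← the inventory shortage ← the regional supplier capacity cut.
A separate upstream branch: the last-mile inventory stockout ← the distribution center delay ← the inventory shortage ← the warehouse inventory strike.
Each of those chain origins has no stated cause.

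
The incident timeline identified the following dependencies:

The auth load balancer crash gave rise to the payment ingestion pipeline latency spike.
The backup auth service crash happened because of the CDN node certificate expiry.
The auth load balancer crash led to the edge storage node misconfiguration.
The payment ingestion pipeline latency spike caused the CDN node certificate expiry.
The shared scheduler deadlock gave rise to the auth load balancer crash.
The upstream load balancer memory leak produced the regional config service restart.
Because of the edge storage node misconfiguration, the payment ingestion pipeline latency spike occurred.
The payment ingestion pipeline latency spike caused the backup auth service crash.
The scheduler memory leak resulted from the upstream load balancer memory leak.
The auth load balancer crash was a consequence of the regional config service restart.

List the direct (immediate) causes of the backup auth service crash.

Upstream contributors include the upstream load balancer memory leak, the regional config service restart, the auth load balancer crash, the edge storage node misconfiguration, the shared scheduler deadlock, but only the CDN node certificate expiry, the payment ingestion pipeline latency spike feed directly into the backup auth service crash.

the CDN node certificate expiry, the payment ingestion pipeline latency spike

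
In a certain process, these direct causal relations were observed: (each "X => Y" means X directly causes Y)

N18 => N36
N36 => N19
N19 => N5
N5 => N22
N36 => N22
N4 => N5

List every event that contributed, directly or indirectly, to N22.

N18, N19, N36, N4, N5

Immediate causes of N22: N36, N5.
Further upstream: N18, N19, N4.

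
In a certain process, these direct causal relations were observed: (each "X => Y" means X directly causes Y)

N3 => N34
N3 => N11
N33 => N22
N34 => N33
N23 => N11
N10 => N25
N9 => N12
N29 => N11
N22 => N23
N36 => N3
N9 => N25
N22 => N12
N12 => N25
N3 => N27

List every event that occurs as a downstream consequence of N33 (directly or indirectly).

Direct effects: N22.
2 steps out: N23, N12.
3 steps out: N11, N25.
Not reachable from it: N36, N3, N34, N29, N27, N9, N10.

N11, N12, N22, N23, N25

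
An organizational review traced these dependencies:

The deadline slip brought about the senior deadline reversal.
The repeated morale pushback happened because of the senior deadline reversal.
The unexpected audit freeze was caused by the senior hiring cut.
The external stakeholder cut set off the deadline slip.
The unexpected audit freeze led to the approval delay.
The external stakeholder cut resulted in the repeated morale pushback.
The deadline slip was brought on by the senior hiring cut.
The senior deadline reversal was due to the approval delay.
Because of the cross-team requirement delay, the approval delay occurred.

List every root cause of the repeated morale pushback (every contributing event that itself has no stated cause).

Tracing upstream from the repeated morale pushback: the repeated morale pushback ← the senior deadline reversal ← the deadline slip ← the senior hiring cut.
A separate upstream branch: the repeated morale pushback ← the external stakeholder cut.
A separate upstream branch: the repeated morale pushback ← the senior deadline reversal ← the approval delay ← the cross-team requirement delay.
Each of those chain origins has no stated cause.

the cross-team requirement delay, the external stakeholder cut, the senior hiring cut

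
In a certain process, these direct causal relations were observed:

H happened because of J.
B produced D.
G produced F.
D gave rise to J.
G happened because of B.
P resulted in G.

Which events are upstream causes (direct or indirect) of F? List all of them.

B, G, P

Immediate cause of F: G.
Further upstream: B, P.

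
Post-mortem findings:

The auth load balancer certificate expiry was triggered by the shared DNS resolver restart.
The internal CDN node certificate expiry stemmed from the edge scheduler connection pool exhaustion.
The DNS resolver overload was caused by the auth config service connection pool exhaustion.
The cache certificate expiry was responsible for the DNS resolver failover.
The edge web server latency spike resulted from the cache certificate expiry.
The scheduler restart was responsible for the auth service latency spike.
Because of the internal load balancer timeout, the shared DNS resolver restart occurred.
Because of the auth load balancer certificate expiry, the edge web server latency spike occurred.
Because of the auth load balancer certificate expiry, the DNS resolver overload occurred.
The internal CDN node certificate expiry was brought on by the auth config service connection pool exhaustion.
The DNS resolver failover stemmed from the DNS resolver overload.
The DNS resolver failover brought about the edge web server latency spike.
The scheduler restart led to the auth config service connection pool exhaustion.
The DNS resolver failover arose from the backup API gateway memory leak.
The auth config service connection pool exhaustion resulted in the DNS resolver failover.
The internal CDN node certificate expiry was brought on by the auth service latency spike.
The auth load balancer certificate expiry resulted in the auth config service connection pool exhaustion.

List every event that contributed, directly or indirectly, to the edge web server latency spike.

the DNS resolver failover, the DNS resolver overload, the auth config service connection pool exhaustion, the auth load balancer certificate expiry, the backup API gateway memory leak, the cache certificate expiry, the internal load balancer timeout, the scheduler restart, the shared DNS resolver restart

Immediate causes of the edge web server latency spike: the cache certificate expiry, the auth load balancer certificate expiry, the DNS resolver failover.
Further upstream: the scheduler restart, the internal load balancer timeout, the shared DNS resolver restart, the auth config service connection pool exhaustion, the backup API gateway memory leak, the DNS resolver overload.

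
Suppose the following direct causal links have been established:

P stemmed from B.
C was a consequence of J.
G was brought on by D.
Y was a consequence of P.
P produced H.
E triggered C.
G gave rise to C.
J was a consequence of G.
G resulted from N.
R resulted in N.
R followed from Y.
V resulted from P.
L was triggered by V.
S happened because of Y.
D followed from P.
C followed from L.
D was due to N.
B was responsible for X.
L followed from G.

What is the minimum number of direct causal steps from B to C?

Shortest chain: B → P → V → L → C.

4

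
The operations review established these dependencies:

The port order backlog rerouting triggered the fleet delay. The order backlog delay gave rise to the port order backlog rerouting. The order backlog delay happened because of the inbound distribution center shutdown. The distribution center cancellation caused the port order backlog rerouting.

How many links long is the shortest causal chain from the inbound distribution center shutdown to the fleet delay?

Shortest chain: the inbound distribution center shutdown → the order backlog delay → the port order backlog rerouting → the fleet delay.

3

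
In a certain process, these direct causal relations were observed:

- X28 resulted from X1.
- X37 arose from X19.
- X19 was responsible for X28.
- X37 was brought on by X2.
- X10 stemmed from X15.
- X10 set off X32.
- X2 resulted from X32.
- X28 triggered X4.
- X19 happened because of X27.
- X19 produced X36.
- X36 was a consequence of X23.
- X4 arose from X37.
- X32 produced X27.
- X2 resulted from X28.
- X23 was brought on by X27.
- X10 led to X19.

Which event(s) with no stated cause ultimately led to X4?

Tracing upstream from X4: X4 ← X28 ← X19 ← X10 ← X15.
A separate upstream branch: X4 ← X28 ← X1.
Each of those chain origins has no stated cause.

X1, X15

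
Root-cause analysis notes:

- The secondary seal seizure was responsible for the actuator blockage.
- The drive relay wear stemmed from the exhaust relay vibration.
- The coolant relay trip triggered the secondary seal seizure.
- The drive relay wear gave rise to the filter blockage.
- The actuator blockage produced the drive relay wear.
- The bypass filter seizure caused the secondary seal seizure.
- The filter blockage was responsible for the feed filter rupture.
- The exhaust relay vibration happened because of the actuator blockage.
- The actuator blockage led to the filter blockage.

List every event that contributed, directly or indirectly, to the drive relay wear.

the actuator blockage, the bypass filter seizure, the coolant relay trip, the exhaust relay vibration, the secondary seal seizure

Immediate causes of the drive relay wear: the actuator blockage, the exhaust relay vibration.
Further upstream: the bypass filter seizure, the secondary seal seizure, the coolant relay trip.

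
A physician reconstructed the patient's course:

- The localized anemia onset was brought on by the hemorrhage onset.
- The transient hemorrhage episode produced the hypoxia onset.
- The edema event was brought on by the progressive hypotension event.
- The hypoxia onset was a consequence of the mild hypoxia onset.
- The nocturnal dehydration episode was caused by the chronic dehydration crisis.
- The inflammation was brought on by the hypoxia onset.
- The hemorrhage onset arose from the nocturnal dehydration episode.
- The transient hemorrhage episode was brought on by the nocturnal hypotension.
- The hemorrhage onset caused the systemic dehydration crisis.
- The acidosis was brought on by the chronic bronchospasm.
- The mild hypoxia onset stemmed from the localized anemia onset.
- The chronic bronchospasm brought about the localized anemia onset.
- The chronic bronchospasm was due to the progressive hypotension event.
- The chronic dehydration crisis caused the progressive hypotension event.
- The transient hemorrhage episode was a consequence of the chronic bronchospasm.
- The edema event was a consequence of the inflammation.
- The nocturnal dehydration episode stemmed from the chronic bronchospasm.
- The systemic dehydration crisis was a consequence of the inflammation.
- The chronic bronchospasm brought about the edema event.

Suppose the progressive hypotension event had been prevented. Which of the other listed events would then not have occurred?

Downstream of the progressive hypotension event: the chronic bronchospasm, the acidosis, the nocturnal dehydration episode, the hemorrhage onset, the localized anemia onset, the mild hypoxia onset, the transient hemorrhage episode, the hypoxia onset, the inflammation, the systemic dehydration crisis, the edema event.
Of those, still caused via another path: the nocturnal dehydration episode, the hemorrhage onset, the localized anemia onset, the mild hypoxia onset, the transient hemorrhage episode, the hypoxia onset, the inflammation, the systemic dehydration crisis, the edema event.
The remainder have no surviving cause.

the acidosis, the chronic bronchospasm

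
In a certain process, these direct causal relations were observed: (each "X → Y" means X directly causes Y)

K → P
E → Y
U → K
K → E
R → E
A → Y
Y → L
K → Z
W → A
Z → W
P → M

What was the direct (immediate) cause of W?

Upstream contributors include U, K, but only Z feeds directly into W.

Z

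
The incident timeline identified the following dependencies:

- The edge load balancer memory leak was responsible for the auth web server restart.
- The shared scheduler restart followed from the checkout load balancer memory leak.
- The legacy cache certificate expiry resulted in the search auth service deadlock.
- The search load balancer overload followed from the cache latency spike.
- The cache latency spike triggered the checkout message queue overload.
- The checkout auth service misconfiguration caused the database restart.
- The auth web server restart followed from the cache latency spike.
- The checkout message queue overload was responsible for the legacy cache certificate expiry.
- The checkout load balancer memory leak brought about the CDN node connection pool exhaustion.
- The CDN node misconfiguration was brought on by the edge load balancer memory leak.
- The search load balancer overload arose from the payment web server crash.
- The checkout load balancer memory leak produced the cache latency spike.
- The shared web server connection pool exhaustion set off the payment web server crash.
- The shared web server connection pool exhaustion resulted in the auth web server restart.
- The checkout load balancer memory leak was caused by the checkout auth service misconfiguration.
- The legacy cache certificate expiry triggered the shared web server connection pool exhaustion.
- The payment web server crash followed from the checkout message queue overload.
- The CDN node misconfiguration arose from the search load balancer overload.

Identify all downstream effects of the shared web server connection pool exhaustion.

Direct effects: the payment web server crash, the auth web server restart.
2 steps out: the search load balancer overload.
3 steps out: the CDN node misconfiguration.
Not reachable from it: the checkout auth service misconfiguration, the checkout load balancer memory leak, the shared scheduler restart, the cache latency spike, the CDN node connection pool exhaustion, the checkout message queue overload, the legacy cache certificate expiry, the database restart, the search auth service deadlock, the edge load balancer memory leak.

the CDN node misconfiguration, the auth web server restart, the payment web server crash, the search load balancer overload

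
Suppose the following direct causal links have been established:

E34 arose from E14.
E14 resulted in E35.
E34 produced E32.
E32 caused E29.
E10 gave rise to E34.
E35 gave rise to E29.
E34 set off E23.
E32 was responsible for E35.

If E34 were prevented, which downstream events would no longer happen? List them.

E23, E32

Downstream of E34: E23, E32, E35, E29.
Of those, still caused via another path: E35, E29.
The remainder have no surviving cause.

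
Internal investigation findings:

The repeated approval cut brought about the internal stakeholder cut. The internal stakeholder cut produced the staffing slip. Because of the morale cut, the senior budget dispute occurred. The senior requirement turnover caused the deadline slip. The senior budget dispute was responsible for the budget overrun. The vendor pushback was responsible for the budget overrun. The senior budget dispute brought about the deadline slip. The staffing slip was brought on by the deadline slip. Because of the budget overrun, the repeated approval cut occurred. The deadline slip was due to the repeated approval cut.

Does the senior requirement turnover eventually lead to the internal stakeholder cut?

The senior requirement turnover leads to the deadline slip, the staffing slip; the internal stakeholder cut is not among them.

No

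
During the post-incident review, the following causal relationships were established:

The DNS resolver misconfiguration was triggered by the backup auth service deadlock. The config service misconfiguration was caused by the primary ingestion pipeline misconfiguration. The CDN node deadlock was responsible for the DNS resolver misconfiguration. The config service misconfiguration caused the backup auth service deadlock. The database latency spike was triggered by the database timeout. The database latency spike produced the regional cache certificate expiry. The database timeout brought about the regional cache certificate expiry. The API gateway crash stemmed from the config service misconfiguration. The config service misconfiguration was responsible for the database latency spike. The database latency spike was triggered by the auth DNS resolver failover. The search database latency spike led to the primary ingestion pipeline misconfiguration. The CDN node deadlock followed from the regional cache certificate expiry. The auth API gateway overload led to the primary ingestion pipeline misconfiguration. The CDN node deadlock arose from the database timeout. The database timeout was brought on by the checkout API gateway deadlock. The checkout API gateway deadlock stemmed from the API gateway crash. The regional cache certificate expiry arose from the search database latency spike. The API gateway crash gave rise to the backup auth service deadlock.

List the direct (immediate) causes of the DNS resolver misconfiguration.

the CDN node deadlock, the backup auth service deadlock

Upstream contributors include the auth API gateway overload, the search database latency spike, the primary ingestion pipeline misconfiguration, the config service misconfiguration, the auth DNS resolver failover, the API gateway crash, the checkout API gateway deadlock, the database timeout, the database latency spike, the regional cache certificate expiry, but only the CDN node deadlock, the backup auth service deadlock feed directly into the DNS resolver misconfiguration.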